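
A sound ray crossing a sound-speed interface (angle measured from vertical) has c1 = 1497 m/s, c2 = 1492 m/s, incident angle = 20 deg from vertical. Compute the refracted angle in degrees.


sin(theta2) = (c2/c1)*sin(theta1) = (1492/1497)*sin(20 deg) = 0.34088
theta2 = arcsin(0.34088) = 19.93

19.93 deg


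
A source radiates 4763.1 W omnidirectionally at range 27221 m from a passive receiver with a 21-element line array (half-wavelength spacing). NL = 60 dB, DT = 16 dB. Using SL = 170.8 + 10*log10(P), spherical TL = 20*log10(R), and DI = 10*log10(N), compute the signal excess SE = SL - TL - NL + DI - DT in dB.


56.1 dB


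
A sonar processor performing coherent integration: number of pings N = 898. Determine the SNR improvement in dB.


29.53 dB


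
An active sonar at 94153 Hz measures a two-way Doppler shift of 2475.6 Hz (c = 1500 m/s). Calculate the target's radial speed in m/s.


19.72 m/s


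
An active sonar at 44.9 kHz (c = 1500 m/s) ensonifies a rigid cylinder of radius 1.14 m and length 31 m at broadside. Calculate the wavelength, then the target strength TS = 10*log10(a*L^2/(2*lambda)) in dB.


Step 1: lambda = c/f = 1500/44900 = 0.03341 m
Step 2: TS = 10*log10(a*L^2/(2*lambda)) = 10*log10(1.14*31^2/(2*0.03341)) = 42.15

42.15 dB


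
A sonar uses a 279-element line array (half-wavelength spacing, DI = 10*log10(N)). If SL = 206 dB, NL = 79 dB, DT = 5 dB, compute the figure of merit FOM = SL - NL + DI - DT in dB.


146.46 dB


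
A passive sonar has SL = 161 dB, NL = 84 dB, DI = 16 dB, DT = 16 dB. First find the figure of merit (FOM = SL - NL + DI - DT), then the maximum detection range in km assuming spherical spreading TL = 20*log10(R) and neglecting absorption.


Step 1: FOM = SL - NL + DI - DT = 161 - 84 + 16 - 16 = 77 dB
Step 2: at max range FOM = TL = 20*log10(R), so R = 10^(77/20) = 7079.46 m = 7.08 km

7.08 km


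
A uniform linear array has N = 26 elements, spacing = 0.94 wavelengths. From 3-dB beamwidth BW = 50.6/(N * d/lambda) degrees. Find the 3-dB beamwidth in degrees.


2.07 deg


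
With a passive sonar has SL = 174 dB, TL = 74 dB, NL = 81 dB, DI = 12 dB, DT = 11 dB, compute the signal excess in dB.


20 dB


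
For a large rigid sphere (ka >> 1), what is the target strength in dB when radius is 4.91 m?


TS = 10*log10(4.91^2 / 4) = 10*log10(6.027025) = 7.8

7.8 dB


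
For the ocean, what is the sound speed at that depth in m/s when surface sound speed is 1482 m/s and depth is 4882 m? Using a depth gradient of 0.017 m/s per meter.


c = 1482 + 0.017 * 4882 = 1564.994

1564.994 m/s


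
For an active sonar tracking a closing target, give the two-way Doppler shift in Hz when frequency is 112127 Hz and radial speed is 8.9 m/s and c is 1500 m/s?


fd = 2*f*v/c = 2 * 112127 * 8.9 / 1500 = 1330.57

1330.57 Hz


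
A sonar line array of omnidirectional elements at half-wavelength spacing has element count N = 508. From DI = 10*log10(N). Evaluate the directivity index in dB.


DI = 10*log10(508) = 27.06

27.06 dB


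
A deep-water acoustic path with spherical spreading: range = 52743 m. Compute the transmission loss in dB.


TL = 20*log10(52743) = 94.44

94.44 dB


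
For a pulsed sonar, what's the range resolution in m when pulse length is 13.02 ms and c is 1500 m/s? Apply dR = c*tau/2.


dR = c*tau/2 = 1500 * 13.02e-3 / 2 = 9.765

9.765 m


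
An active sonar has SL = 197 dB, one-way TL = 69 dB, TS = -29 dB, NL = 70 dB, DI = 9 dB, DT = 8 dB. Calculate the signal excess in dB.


SE = SL - 2*TL + TS - NL + DI - DT = 197 - 2*69 + (-29) - 70 + 9 - 8 = -39

-39 dB


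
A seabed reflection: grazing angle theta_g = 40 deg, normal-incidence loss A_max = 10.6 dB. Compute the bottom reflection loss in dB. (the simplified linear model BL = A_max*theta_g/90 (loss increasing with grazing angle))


BL = A_max * theta_g / 90 = 10.6 * 40 / 90 = 4.71

4.71 dB


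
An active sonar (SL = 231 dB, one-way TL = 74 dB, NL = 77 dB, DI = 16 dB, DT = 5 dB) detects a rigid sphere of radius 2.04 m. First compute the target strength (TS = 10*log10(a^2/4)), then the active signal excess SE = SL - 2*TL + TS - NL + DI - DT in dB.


Step 1: TS = 10*log10(2.04^2/4) = 0.17 dB
Step 2: SE = SL - 2*TL + TS - NL + DI - DT = 231 - 2*74 + (0.17) - 77 + 16 - 5 = 17.17

17.17 dB


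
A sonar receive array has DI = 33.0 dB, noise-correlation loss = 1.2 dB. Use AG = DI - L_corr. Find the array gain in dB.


AG = DI - L_corr = 33.0 - 1.2 = 31.8

31.8 dB


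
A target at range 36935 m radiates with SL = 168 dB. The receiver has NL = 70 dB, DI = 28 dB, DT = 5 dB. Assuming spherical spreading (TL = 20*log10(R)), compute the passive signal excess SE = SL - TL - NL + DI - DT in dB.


Step 1: TL = 20*log10(36935) = 91.35 dB
Step 2: SE = 168 - 91.35 - 70 + 28 - 5 = 29.65

29.65 dB


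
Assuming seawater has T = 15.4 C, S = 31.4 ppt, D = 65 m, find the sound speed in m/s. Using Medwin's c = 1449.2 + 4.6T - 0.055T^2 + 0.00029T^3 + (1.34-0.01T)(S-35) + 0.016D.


c = 1449.2 + 4.6*15.4 - 0.055*15.4^2 + 0.00029*15.4^3 + (1.34 - 0.01*15.4)*(31.4 - 35) + 0.016*65 = 1504.83

1504.83 m/s


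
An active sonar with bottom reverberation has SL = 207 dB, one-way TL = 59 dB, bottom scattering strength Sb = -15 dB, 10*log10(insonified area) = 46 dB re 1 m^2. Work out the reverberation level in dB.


RL = SL - 2*TL + Sb + 10*log10(A) = 207 - 2*59 + (-15) + 46 = 120

120 dB


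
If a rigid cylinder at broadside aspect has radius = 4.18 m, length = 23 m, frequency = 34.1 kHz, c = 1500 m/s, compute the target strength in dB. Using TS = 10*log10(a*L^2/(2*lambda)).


lambda = 1500/34100 = 0.04399 m
TS = 10*log10(4.18*23^2/(2*0.04399)) = 44.0

44.0 dB


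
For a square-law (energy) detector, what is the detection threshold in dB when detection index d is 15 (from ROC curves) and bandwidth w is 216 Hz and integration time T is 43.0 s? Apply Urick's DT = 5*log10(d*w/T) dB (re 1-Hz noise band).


9.39 dB


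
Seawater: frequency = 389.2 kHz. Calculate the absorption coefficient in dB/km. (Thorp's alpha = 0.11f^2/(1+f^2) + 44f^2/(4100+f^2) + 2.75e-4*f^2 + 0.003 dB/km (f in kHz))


f^2 = 151476.64
alpha = 0.11*151476.64/(1+151476.64) + 44*151476.64/(4100+151476.64) + 2.75e-4*151476.64 + 0.003 = 84.61

84.61 dB/km


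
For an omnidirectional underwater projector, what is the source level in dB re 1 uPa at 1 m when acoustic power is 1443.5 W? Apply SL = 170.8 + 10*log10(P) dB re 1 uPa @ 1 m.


202.39 dB


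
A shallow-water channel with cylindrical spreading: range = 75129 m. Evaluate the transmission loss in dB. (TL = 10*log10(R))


TL = 10*log10(75129) = 48.76

48.76 dB


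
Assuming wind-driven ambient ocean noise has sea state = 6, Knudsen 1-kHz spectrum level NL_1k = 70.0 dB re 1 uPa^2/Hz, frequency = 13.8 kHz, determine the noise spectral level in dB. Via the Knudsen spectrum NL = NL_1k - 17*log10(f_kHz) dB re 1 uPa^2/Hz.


NL = NL_1k - 17*log10(f_kHz) = 70.0 - 17*log10(13.8) = 70.0 - (19.38) = 50.62

50.62 dB


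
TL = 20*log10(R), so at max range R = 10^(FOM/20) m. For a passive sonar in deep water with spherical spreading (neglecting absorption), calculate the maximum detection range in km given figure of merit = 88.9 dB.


At max range FOM = TL, so 20*log10(R) = 88.9
R = 10^(88.9/20) = 27861.21 m = 27.86 km

27.86 km


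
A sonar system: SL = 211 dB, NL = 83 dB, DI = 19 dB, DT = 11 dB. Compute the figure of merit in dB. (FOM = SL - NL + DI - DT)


FOM = SL - NL + DI - DT = 211 - 83 + 19 - 11 = 136

136 dB


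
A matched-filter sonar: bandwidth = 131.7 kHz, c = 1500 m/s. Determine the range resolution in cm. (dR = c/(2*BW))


0.57 cm


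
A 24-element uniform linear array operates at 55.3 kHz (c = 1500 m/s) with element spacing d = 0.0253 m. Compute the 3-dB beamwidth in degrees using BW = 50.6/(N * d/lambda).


Step 1: lambda = 1500/55300 = 0.02712 m
Step 2: d/lambda = 0.0253/0.02712 = 0.9329
Step 3: BW = 50.6/(N * d/lambda) = 50.6/(24 * 0.9329) = 2.26

2.26 deg


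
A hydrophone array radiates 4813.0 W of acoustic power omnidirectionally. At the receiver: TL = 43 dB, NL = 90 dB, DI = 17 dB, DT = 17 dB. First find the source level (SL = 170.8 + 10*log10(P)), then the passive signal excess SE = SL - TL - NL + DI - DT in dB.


Step 1: SL = 170.8 + 10*log10(4813.0) = 207.62 dB
Step 2: SE = SL - TL - NL + DI - DT = 207.62 - 43 - 90 + 17 - 17 = 74.62

74.62 dB


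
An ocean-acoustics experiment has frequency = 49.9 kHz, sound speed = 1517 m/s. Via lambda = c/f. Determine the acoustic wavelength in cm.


lambda = c/f = 1517 / 49900 = 0.0304 m = 3.04 cm

3.04 cm


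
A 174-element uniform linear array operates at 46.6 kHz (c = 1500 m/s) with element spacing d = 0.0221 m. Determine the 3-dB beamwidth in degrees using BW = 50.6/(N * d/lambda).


Step 1: lambda = 1500/46600 = 0.03219 m
Step 2: d/lambda = 0.0221/0.03219 = 0.6865
Step 3: BW = 50.6/(N * d/lambda) = 50.6/(174 * 0.6865) = 0.42

0.42 deg


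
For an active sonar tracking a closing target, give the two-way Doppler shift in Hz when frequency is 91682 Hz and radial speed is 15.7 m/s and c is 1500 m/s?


fd = 2*f*v/c = 2 * 91682 * 15.7 / 1500 = 1919.21

1919.21 Hz


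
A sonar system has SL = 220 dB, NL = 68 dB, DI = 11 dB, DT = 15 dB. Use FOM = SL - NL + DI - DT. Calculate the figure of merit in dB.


148 dB


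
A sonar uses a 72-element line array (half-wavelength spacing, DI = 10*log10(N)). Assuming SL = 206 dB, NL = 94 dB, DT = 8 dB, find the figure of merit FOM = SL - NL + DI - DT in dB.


Step 1: DI = 10*log10(72) = 18.57 dB
Step 2: FOM = SL - NL + DI - DT = 206 - 94 + 18.57 - 8 = 122.57

122.57 dB


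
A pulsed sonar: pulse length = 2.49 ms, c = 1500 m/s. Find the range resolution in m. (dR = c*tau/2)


1.8675 m


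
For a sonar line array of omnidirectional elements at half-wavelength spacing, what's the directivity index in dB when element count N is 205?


DI = 10*log10(205) = 23.12

23.12 dB


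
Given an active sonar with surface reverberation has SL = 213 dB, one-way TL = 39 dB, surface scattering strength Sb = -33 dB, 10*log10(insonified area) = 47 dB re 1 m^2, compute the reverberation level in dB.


RL = SL - 2*TL + Sb + 10*log10(A) = 213 - 2*39 + (-33) + 47 = 149

149 dB


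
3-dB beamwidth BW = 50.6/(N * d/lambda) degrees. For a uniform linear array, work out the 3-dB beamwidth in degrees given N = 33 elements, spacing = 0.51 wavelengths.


BW = 50.6 / (33 * 0.51) = 50.6 / 16.83 = 3.01

3.01 deg


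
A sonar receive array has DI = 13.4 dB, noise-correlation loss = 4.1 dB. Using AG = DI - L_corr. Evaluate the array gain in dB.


AG = DI - L_corr = 13.4 - 4.1 = 9.3

9.3 dB


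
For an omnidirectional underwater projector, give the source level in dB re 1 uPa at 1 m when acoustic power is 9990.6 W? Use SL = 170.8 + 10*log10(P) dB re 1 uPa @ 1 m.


SL = 170.8 + 10*log10(9990.6) = 170.8 + 40.0 = 210.8

210.8 dB


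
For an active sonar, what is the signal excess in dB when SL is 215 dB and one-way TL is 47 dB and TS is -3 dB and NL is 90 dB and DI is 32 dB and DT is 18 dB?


SE = SL - 2*TL + TS - NL + DI - DT = 215 - 2*47 + (-3) - 90 + 32 - 18 = 42

42 dB


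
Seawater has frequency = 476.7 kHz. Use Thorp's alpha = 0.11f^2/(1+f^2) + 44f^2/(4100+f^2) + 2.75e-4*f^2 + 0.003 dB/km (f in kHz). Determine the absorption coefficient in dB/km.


105.825 dB/km


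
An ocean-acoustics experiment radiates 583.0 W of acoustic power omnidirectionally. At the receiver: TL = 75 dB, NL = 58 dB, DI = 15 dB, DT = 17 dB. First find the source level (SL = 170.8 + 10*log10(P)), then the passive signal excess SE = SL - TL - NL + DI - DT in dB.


Step 1: SL = 170.8 + 10*log10(583.0) = 198.46 dB
Step 2: SE = SL - TL - NL + DI - DT = 198.46 - 75 - 58 + 15 - 17 = 63.46

63.46 dB


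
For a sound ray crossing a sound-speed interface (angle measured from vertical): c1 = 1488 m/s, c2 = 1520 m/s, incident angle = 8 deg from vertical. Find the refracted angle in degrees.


sin(theta2) = (c2/c1)*sin(theta1) = (1520/1488)*sin(8 deg) = 0.14217
theta2 = arcsin(0.14217) = 8.17

8.17 deg


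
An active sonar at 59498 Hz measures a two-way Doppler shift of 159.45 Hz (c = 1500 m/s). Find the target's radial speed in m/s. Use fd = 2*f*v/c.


From fd = 2*f*v/c, v = c*fd/(2*f) = 1500 * 159.45 / (2*59498) = 2.01

2.01 m/s


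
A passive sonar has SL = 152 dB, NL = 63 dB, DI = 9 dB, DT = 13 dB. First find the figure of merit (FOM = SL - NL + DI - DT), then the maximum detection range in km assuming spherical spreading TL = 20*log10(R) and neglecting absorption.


Step 1: FOM = SL - NL + DI - DT = 152 - 63 + 9 - 13 = 85 dB
Step 2: at max range FOM = TL = 20*log10(R), so R = 10^(85/20) = 17782.79 m = 17.78 km

17.78 km


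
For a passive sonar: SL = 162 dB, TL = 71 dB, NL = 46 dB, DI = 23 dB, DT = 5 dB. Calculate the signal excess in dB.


SE = SL - TL - NL + DI - DT = 162 - 71 - 46 + 23 - 5 = 63

63 dB


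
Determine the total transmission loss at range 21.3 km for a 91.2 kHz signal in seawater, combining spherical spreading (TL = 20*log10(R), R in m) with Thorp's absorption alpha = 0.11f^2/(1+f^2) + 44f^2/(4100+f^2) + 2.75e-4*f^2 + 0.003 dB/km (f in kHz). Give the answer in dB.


Step 1 (Thorp): alpha = 0.11*8317.44/(1+8317.44) + 44*8317.44/(4100+8317.44) + 2.75e-4*8317.44 + 0.003 = 31.8723 dB/km
Step 2: TL_spread = 20*log10(21300) = 86.57 dB
Step 3: TL_abs = alpha*R = 31.8723 * 21.3 = 678.88 dB
Step 4: TL_total = 86.57 + 678.88 = 765.45

765.45 dB


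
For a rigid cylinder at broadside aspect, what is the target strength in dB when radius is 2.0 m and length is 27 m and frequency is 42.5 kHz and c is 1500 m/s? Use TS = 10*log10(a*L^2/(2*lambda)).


43.15 dB


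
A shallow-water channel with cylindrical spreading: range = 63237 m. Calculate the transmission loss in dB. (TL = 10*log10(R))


48.01 dB


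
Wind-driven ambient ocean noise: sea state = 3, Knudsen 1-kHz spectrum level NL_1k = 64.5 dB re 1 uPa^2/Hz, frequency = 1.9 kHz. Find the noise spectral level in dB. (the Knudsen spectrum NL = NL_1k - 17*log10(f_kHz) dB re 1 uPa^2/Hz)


NL = NL_1k - 17*log10(f_kHz) = 64.5 - 17*log10(1.9) = 64.5 - (4.74) = 59.76

59.76 dB


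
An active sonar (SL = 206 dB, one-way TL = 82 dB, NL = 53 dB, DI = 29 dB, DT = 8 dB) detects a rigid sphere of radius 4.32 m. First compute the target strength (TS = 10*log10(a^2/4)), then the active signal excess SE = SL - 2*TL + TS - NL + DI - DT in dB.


Step 1: TS = 10*log10(4.32^2/4) = 6.69 dB
Step 2: SE = SL - 2*TL + TS - NL + DI - DT = 206 - 2*82 + (6.69) - 53 + 29 - 8 = 16.69

16.69 dB


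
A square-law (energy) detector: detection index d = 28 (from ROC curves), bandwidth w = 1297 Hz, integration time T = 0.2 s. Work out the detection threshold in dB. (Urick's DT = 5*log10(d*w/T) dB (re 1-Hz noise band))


26.3 dB


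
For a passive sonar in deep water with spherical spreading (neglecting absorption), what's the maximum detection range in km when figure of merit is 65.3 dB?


1.84 km


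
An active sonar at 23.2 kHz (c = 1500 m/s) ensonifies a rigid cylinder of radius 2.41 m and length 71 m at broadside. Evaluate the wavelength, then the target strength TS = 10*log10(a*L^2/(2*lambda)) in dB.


Step 1: lambda = c/f = 1500/23200 = 0.06466 m
Step 2: TS = 10*log10(a*L^2/(2*lambda)) = 10*log10(2.41*71^2/(2*0.06466)) = 49.73

49.73 dB


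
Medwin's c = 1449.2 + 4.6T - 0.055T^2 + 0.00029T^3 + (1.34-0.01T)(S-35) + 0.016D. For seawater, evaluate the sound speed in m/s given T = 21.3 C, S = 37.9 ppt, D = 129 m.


1530.36 m/s


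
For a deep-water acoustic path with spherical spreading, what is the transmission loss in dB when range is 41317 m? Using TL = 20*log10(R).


TL = 20*log10(41317) = 92.32

92.32 dB


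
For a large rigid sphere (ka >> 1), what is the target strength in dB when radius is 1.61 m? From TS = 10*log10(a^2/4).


TS = 10*log10(1.61^2 / 4) = 10*log10(0.648025) = -1.88

-1.88 dB


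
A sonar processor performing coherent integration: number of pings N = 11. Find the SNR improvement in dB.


Gain = 10*log10(11) = 10.41

10.41 dB


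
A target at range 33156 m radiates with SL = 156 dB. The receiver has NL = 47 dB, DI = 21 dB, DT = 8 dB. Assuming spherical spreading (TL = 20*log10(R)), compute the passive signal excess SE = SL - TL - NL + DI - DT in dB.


Step 1: TL = 20*log10(33156) = 90.41 dB
Step 2: SE = 156 - 90.41 - 47 + 21 - 8 = 31.59

31.59 dB


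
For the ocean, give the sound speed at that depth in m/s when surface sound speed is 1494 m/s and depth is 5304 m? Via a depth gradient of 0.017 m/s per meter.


1584.168 m/s


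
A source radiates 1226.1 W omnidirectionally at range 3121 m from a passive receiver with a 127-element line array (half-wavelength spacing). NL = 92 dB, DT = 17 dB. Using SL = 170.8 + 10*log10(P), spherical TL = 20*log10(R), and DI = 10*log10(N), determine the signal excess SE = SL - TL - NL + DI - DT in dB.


43.84 dB


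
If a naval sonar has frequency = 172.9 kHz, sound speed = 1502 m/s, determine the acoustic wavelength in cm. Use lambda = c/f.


0.87 cm


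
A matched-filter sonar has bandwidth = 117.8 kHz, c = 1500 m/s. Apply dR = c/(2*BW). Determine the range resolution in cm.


0.64 cm


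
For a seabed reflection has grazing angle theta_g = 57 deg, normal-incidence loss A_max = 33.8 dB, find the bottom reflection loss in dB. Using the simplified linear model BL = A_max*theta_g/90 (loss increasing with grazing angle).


BL = A_max * theta_g / 90 = 33.8 * 57 / 90 = 21.41

21.41 dB


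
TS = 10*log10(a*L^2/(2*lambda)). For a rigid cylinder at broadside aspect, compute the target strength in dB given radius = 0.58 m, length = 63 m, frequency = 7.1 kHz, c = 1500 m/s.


lambda = 1500/7100 = 0.21127 m
TS = 10*log10(0.58*63^2/(2*0.21127)) = 37.36

37.36 dB


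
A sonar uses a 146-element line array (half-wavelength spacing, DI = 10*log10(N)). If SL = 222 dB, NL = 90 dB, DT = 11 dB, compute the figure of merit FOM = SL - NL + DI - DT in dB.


Step 1: DI = 10*log10(146) = 21.64 dB
Step 2: FOM = SL - NL + DI - DT = 222 - 90 + 21.64 - 11 = 142.64

142.64 dB


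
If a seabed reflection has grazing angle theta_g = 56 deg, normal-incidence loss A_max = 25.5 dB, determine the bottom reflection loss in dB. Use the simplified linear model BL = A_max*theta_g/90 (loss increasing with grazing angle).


BL = A_max * theta_g / 90 = 25.5 * 56 / 90 = 15.87

15.87 dB


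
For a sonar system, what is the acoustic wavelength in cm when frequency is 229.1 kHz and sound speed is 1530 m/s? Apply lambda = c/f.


lambda = c/f = 1530 / 229100 = 0.0067 m = 0.67 cm

0.67 cm


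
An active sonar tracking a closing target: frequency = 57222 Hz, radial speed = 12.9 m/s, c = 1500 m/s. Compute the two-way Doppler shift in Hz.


fd = 2*f*v/c = 2 * 57222 * 12.9 / 1500 = 984.22

984.22 Hz


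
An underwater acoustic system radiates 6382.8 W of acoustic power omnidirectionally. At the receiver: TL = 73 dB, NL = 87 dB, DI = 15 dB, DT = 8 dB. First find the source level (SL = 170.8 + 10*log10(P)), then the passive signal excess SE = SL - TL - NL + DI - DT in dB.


Step 1: SL = 170.8 + 10*log10(6382.8) = 208.85 dB
Step 2: SE = SL - TL - NL + DI - DT = 208.85 - 73 - 87 + 15 - 8 = 55.85

55.85 dB


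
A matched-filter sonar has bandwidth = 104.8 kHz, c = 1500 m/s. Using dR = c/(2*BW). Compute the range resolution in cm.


dR = c/(2*BW) = 1500 / (2 * 104.8e3) = 0.0072 m = 0.72 cm

0.72 cm


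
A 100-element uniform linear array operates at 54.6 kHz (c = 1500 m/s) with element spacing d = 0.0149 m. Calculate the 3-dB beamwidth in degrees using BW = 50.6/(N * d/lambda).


0.93 deg


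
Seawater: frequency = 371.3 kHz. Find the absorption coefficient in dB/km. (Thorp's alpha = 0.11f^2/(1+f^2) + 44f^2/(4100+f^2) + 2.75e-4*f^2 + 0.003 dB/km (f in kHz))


f^2 = 137863.69
alpha = 0.11*137863.69/(1+137863.69) + 44*137863.69/(4100+137863.69) + 2.75e-4*137863.69 + 0.003 = 80.755

80.755 dB/km


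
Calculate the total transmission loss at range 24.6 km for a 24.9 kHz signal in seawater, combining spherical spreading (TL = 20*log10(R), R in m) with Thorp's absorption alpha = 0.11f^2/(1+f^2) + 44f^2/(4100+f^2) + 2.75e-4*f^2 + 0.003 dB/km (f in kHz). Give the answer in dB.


236.97 dB


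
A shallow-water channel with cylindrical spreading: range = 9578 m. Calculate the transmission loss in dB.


39.81 dB


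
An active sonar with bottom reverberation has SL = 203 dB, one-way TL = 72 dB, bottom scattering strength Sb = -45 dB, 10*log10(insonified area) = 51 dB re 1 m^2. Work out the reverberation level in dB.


RL = SL - 2*TL + Sb + 10*log10(A) = 203 - 2*72 + (-45) + 51 = 65

65 dB


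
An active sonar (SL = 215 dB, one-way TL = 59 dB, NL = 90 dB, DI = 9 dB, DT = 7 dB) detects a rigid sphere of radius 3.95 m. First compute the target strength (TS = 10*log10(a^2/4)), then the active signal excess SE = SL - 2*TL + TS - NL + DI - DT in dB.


Step 1: TS = 10*log10(3.95^2/4) = 5.91 dB
Step 2: SE = SL - 2*TL + TS - NL + DI - DT = 215 - 2*59 + (5.91) - 90 + 9 - 7 = 14.91

14.91 dB


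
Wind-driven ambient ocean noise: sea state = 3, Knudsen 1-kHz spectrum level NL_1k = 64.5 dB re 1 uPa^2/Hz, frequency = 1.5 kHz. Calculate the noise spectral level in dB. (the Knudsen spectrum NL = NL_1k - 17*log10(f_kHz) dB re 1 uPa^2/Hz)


NL = NL_1k - 17*log10(f_kHz) = 64.5 - 17*log10(1.5) = 64.5 - (2.99) = 61.51

61.51 dB


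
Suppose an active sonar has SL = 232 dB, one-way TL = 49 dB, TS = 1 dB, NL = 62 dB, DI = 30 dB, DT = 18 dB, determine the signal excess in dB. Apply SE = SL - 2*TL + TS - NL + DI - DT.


85 dB


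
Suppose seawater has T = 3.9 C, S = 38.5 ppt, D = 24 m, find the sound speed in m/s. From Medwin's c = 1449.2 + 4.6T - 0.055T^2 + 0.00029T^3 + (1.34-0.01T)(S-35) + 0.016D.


c = 1449.2 + 4.6*3.9 - 0.055*3.9^2 + 0.00029*3.9^3 + (1.34 - 0.01*3.9)*(38.5 - 35) + 0.016*24 = 1471.26

1471.26 m/s


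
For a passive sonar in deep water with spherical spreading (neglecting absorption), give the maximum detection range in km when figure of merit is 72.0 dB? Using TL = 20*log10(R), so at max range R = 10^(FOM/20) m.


At max range FOM = TL, so 20*log10(R) = 72.0
R = 10^(72.0/20) = 3981.07 m = 3.98 km

3.98 km


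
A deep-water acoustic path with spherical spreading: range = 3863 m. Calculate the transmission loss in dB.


TL = 20*log10(3863) = 71.74

71.74 dB


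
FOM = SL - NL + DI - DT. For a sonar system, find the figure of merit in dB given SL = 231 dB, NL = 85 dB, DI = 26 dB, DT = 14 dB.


FOM = SL - NL + DI - DT = 231 - 85 + 26 - 14 = 158

158 dB


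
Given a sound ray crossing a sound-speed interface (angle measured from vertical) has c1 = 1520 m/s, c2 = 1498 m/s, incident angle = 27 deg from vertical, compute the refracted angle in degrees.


sin(theta2) = (c2/c1)*sin(theta1) = (1498/1520)*sin(27 deg) = 0.44742
theta2 = arcsin(0.44742) = 26.58

26.58 deg


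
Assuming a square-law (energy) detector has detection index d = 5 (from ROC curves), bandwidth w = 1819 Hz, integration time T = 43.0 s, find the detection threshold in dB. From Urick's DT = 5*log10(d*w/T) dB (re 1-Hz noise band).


DT = 5*log10(d*w/T) = 5*log10(5 * 1819 / 43.0) = 5*log10(211.51) = 11.63

11.63 dB


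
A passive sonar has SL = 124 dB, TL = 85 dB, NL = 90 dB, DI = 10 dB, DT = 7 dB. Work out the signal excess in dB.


SE = SL - TL - NL + DI - DT = 124 - 85 - 90 + 10 - 7 = -48

-48 dB


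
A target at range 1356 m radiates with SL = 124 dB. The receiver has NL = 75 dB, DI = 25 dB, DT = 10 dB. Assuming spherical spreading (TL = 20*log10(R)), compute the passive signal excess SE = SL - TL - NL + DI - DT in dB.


1.35 dB


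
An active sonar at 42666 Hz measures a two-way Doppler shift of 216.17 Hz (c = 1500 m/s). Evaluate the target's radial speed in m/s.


From fd = 2*f*v/c, v = c*fd/(2*f) = 1500 * 216.17 / (2*42666) = 3.8

3.8 m/s


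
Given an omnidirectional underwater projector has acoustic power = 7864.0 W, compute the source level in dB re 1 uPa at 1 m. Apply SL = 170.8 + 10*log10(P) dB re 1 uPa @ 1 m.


SL = 170.8 + 10*log10(7864.0) = 170.8 + 38.96 = 209.76

209.76 dB


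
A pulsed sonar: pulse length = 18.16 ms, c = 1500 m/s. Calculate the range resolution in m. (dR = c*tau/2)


13.62 m


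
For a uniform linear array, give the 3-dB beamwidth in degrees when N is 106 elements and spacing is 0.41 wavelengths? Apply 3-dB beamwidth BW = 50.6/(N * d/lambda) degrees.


1.16 deg


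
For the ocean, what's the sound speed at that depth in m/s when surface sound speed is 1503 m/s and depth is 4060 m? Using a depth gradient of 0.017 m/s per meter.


c = 1503 + 0.017 * 4060 = 1572.02

1572.02 m/s


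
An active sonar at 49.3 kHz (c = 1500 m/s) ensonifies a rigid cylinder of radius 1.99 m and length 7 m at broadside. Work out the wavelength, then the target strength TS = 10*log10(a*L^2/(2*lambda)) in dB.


Step 1: lambda = c/f = 1500/49300 = 0.03043 m
Step 2: TS = 10*log10(a*L^2/(2*lambda)) = 10*log10(1.99*7^2/(2*0.03043)) = 32.05

32.05 dB


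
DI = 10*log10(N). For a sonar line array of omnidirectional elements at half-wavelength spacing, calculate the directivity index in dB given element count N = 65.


DI = 10*log10(65) = 18.13

18.13 dB


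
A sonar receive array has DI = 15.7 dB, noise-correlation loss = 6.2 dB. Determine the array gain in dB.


AG = DI - L_corr = 15.7 - 6.2 = 9.5

9.5 dB


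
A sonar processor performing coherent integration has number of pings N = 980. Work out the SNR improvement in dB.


Gain = 10*log10(980) = 29.91

29.91 dB


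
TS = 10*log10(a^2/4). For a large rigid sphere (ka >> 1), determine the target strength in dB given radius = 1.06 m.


TS = 10*log10(1.06^2 / 4) = 10*log10(0.2809) = -5.51

-5.51 dB


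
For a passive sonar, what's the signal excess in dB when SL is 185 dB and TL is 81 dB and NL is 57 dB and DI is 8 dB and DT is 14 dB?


SE = SL - TL - NL + DI - DT = 185 - 81 - 57 + 8 - 14 = 41

41 dB


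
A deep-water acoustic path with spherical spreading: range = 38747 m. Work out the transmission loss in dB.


TL = 20*log10(38747) = 91.76

91.76 dB


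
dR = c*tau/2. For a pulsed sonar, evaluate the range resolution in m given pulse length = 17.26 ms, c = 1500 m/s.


dR = c*tau/2 = 1500 * 17.26e-3 / 2 = 12.945

12.945 m


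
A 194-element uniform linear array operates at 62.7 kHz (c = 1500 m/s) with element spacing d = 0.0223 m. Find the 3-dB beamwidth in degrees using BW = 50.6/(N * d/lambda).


Step 1: lambda = 1500/62700 = 0.02392 m
Step 2: d/lambda = 0.0223/0.02392 = 0.9323
Step 3: BW = 50.6/(N * d/lambda) = 50.6/(194 * 0.9323) = 0.28

0.28 deg


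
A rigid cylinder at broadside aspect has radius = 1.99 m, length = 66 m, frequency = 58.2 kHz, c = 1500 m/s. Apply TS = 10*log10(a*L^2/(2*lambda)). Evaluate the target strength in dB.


lambda = 1500/58200 = 0.02577 m
TS = 10*log10(1.99*66^2/(2*0.02577)) = 52.26

52.26 dB


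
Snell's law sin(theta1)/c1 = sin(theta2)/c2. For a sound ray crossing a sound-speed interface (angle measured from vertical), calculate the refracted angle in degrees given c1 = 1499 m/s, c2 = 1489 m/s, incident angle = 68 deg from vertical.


sin(theta2) = (c2/c1)*sin(theta1) = (1489/1499)*sin(68 deg) = 0.921
theta2 = arcsin(0.921) = 67.07

67.07 deg


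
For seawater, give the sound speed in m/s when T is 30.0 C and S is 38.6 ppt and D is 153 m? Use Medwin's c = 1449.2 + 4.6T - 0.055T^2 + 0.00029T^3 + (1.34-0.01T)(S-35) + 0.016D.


c = 1449.2 + 4.6*30.0 - 0.055*30.0^2 + 0.00029*30.0^3 + (1.34 - 0.01*30.0)*(38.6 - 35) + 0.016*153 = 1551.72

1551.72 m/s


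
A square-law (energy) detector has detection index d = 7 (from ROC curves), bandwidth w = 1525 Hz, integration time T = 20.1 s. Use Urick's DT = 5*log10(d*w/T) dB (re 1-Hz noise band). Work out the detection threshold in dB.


DT = 5*log10(d*w/T) = 5*log10(7 * 1525 / 20.1) = 5*log10(531.09) = 13.63

13.63 dB


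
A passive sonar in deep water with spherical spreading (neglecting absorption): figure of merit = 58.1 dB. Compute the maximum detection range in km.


At max range FOM = TL, so 20*log10(R) = 58.1
R = 10^(58.1/20) = 803.53 m = 0.8 km

0.8 km


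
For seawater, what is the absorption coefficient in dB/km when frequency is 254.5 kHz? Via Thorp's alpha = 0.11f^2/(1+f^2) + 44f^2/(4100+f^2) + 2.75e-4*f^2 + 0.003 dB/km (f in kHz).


59.305 dB/km


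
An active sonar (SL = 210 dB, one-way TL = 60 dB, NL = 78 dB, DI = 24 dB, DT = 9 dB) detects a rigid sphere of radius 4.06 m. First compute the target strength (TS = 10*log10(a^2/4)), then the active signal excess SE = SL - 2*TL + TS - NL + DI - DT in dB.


Step 1: TS = 10*log10(4.06^2/4) = 6.15 dB
Step 2: SE = SL - 2*TL + TS - NL + DI - DT = 210 - 2*60 + (6.15) - 78 + 24 - 9 = 33.15

33.15 dB


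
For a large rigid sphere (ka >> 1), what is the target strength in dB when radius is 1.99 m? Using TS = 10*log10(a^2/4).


TS = 10*log10(1.99^2 / 4) = 10*log10(0.990025) = -0.04

-0.04 dB


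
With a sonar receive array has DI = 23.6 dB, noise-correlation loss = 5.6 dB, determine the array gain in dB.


18.0 dB


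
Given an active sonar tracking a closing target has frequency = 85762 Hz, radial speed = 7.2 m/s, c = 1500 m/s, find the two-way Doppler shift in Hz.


823.32 Hz


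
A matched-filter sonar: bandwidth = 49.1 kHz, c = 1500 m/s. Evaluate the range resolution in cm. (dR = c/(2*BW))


1.53 cm


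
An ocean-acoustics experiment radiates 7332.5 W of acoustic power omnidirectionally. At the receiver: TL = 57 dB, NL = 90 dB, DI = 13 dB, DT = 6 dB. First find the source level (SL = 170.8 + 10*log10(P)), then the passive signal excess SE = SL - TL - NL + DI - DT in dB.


Step 1: SL = 170.8 + 10*log10(7332.5) = 209.45 dB
Step 2: SE = SL - TL - NL + DI - DT = 209.45 - 57 - 90 + 13 - 6 = 69.45

69.45 dB


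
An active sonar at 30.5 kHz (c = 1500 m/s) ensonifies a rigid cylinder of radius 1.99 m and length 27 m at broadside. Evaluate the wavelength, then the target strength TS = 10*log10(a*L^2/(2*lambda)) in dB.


Step 1: lambda = c/f = 1500/30500 = 0.04918 m
Step 2: TS = 10*log10(a*L^2/(2*lambda)) = 10*log10(1.99*27^2/(2*0.04918)) = 41.69

41.69 dB


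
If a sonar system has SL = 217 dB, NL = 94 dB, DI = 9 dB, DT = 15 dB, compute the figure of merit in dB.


FOM = SL - NL + DI - DT = 217 - 94 + 9 - 15 = 117

117 dB


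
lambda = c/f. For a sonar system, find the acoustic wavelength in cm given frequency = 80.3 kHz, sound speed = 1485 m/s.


1.85 cm


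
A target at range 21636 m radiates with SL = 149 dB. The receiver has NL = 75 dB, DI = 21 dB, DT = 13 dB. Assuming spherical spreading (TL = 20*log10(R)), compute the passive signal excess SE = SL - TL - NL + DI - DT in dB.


Step 1: TL = 20*log10(21636) = 86.7 dB
Step 2: SE = 149 - 86.7 - 75 + 21 - 13 = -4.7

-4.7 dB


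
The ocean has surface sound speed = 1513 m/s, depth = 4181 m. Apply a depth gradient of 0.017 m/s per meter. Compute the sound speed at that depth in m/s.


c = 1513 + 0.017 * 4181 = 1584.077

1584.077 m/s


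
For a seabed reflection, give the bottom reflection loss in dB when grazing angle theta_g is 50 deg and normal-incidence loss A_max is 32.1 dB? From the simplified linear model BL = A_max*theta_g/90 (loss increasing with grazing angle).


BL = A_max * theta_g / 90 = 32.1 * 50 / 90 = 17.83

17.83 dB


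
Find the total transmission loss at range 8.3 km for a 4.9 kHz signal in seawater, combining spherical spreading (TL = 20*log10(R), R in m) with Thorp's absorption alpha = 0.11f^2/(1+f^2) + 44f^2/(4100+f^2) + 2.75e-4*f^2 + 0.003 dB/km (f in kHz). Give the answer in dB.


Step 1 (Thorp): alpha = 0.11*24.01/(1+24.01) + 44*24.01/(4100+24.01) + 2.75e-4*24.01 + 0.003 = 0.3714 dB/km
Step 2: TL_spread = 20*log10(8300) = 78.38 dB
Step 3: TL_abs = alpha*R = 0.3714 * 8.3 = 3.08 dB
Step 4: TL_total = 78.38 + 3.08 = 81.46

81.46 dB


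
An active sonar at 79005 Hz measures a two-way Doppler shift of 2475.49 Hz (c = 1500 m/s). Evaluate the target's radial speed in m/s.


From fd = 2*f*v/c, v = c*fd/(2*f) = 1500 * 2475.49 / (2*79005) = 23.5

23.5 m/s


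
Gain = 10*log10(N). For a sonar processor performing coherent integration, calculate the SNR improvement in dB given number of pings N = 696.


Gain = 10*log10(696) = 28.43

28.43 dB


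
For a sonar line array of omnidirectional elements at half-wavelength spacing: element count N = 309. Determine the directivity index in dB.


DI = 10*log10(309) = 24.9

24.9 dB


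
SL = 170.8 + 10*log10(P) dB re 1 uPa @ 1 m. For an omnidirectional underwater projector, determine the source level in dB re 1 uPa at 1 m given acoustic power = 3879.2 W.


206.69 dB


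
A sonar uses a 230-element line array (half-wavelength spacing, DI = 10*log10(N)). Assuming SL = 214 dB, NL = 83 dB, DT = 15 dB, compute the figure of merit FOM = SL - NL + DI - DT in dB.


139.62 dB


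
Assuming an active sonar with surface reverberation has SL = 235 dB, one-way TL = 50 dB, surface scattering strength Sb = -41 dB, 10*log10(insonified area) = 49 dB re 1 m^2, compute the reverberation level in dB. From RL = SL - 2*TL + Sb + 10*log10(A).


RL = SL - 2*TL + Sb + 10*log10(A) = 235 - 2*50 + (-41) + 49 = 143

143 dB


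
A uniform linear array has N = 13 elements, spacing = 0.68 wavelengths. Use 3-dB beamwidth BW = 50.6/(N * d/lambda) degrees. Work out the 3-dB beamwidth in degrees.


BW = 50.6 / (13 * 0.68) = 50.6 / 8.84 = 5.72

5.72 deg


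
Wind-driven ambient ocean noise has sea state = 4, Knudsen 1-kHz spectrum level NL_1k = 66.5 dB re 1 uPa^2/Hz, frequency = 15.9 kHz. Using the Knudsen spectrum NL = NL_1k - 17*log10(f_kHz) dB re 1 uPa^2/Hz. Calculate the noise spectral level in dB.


NL = NL_1k - 17*log10(f_kHz) = 66.5 - 17*log10(15.9) = 66.5 - (20.42) = 46.08

46.08 dB


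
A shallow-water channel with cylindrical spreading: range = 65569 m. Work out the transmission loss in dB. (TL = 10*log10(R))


TL = 10*log10(65569) = 48.17

48.17 dB


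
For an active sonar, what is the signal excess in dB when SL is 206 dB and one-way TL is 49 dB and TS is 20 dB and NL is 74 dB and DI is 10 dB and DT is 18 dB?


SE = SL - 2*TL + TS - NL + DI - DT = 206 - 2*49 + (20) - 74 + 10 - 18 = 46

46 dB


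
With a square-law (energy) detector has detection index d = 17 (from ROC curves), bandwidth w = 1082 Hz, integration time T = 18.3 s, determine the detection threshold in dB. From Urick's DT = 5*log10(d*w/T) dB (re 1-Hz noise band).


DT = 5*log10(d*w/T) = 5*log10(17 * 1082 / 18.3) = 5*log10(1005.14) = 15.01

15.01 dB


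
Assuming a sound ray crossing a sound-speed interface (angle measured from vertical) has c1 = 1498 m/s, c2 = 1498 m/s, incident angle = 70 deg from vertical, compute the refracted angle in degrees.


70.0 deg


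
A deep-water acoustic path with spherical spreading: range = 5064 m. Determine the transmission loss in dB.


74.09 dB


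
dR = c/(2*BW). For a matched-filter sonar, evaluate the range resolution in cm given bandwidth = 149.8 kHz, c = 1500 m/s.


0.5 cm


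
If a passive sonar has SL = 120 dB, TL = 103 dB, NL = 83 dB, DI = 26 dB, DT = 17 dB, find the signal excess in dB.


SE = SL - TL - NL + DI - DT = 120 - 103 - 83 + 26 - 17 = -57

-57 dB


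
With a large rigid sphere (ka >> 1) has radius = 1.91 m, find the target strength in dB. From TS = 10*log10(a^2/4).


-0.4 dB


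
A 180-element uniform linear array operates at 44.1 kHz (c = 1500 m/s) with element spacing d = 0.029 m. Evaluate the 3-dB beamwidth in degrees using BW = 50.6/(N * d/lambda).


0.33 deg


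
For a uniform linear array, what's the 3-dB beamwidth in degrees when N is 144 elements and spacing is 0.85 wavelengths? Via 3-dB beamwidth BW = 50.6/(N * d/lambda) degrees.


BW = 50.6 / (144 * 0.85) = 50.6 / 122.4 = 0.41

0.41 deg


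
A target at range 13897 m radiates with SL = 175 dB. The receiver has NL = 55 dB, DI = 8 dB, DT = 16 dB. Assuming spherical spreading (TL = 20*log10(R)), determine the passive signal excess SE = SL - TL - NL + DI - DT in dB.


Step 1: TL = 20*log10(13897) = 82.86 dB
Step 2: SE = 175 - 82.86 - 55 + 8 - 16 = 29.14

29.14 dB


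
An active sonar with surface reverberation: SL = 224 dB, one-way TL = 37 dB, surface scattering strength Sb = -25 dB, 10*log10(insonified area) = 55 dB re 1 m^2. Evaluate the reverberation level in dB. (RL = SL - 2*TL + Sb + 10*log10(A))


180 dB


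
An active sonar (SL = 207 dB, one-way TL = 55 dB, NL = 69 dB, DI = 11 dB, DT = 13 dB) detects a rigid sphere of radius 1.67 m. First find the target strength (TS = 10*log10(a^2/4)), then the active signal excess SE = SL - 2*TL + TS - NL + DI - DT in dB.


Step 1: TS = 10*log10(1.67^2/4) = -1.57 dB
Step 2: SE = SL - 2*TL + TS - NL + DI - DT = 207 - 2*55 + (-1.57) - 69 + 11 - 13 = 24.43

24.43 dB


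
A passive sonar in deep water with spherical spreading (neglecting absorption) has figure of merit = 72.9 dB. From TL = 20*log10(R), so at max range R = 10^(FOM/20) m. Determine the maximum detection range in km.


4.42 km


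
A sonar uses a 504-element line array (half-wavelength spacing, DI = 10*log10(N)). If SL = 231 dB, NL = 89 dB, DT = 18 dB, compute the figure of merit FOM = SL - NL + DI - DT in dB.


Step 1: DI = 10*log10(504) = 27.02 dB
Step 2: FOM = SL - NL + DI - DT = 231 - 89 + 27.02 - 18 = 151.02

151.02 dB


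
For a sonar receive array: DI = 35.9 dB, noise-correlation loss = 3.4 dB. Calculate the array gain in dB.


32.5 dB


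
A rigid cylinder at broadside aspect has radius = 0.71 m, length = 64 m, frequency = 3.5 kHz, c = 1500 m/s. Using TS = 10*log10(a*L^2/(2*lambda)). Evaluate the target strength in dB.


35.31 dB


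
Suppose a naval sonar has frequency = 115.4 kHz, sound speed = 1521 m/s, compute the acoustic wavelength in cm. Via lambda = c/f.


1.32 cm


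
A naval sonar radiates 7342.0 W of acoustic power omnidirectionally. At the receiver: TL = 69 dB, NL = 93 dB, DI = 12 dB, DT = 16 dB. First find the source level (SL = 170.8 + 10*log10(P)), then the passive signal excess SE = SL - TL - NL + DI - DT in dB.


Step 1: SL = 170.8 + 10*log10(7342.0) = 209.46 dB
Step 2: SE = SL - TL - NL + DI - DT = 209.46 - 69 - 93 + 12 - 16 = 43.46

43.46 dB


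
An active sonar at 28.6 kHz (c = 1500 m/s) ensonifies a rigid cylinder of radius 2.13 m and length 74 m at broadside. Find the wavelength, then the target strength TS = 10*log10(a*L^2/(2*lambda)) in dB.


Step 1: lambda = c/f = 1500/28600 = 0.05245 m
Step 2: TS = 10*log10(a*L^2/(2*lambda)) = 10*log10(2.13*74^2/(2*0.05245)) = 50.46

50.46 dB


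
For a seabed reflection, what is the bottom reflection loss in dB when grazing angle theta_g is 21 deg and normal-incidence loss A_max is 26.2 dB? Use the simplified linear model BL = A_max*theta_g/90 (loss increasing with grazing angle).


BL = A_max * theta_g / 90 = 26.2 * 21 / 90 = 6.11

6.11 dB


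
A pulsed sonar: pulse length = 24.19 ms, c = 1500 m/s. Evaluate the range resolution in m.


dR = c*tau/2 = 1500 * 24.19e-3 / 2 = 18.1425

18.1425 m


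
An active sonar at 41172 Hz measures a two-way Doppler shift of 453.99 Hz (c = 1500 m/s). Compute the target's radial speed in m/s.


From fd = 2*f*v/c, v = c*fd/(2*f) = 1500 * 453.99 / (2*41172) = 8.27

8.27 m/s


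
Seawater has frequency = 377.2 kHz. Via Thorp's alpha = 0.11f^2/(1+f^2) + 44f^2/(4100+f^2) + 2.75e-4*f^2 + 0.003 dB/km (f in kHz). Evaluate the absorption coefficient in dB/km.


82.008 dB/km


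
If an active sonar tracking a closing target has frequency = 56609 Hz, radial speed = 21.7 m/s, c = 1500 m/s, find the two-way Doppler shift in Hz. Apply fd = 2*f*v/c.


1637.89 Hz
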